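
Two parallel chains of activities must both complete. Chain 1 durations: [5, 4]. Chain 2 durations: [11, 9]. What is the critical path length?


Path A total = 5 + 4 = 9
Path B total = 11 + 9 = 20
Critical path = longest path = max(9, 20) = 20

20


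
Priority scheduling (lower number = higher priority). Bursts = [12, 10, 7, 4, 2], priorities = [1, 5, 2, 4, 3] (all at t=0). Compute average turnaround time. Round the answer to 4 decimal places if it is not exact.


Sort by priority (ascending = highest first):
Order: [(1, 12), (2, 7), (3, 2), (4, 4), (5, 10)]
Completion times:
  Priority 1, burst=12, C=12
  Priority 2, burst=7, C=19
  Priority 3, burst=2, C=21
  Priority 4, burst=4, C=25
  Priority 5, burst=10, C=35
Average turnaround = 112/5 = 22.4

22.4


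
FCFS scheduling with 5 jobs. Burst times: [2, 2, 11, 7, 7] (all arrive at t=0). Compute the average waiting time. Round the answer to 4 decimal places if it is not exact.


FCFS order (as given): [2, 2, 11, 7, 7]
Waiting times:
  Job 1: wait = 0
  Job 2: wait = 2
  Job 3: wait = 4
  Job 4: wait = 15
  Job 5: wait = 22
Sum of waiting times = 43
Average waiting time = 43/5 = 8.6

8.6


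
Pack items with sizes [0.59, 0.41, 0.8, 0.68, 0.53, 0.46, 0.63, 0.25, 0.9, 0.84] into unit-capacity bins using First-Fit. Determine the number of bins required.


Place items sequentially using First-Fit:
  Item 0.59 -> new Bin 1
  Item 0.41 -> Bin 1 (now 1.0)
  Item 0.8 -> new Bin 2
  Item 0.68 -> new Bin 3
  Item 0.53 -> new Bin 4
  Item 0.46 -> Bin 4 (now 0.99)
  Item 0.63 -> new Bin 5
  Item 0.25 -> Bin 3 (now 0.93)
  Item 0.9 -> new Bin 6
  Item 0.84 -> new Bin 7
Total bins used = 7

7


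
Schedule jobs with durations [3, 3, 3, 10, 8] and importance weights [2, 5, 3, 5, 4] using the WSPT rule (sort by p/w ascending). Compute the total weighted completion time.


Compute p/w ratios and sort ascending (WSPT): [(3, 5), (3, 3), (3, 2), (10, 5), (8, 4)]
Compute weighted completion times:
  Job (p=3,w=5): C=3, w*C=5*3=15
  Job (p=3,w=3): C=6, w*C=3*6=18
  Job (p=3,w=2): C=9, w*C=2*9=18
  Job (p=10,w=5): C=19, w*C=5*19=95
  Job (p=8,w=4): C=27, w*C=4*27=108
Total weighted completion time = 254

254


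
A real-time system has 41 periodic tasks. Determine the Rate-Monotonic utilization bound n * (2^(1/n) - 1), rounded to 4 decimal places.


Compute 2^(1/41) = 1.0170497444
Subtract 1: 1.0170497444 - 1 = 0.0170497444
Multiply by n: 41 * 0.0170497444 = 0.6990395204
Round to 4 dp: 0.6990

0.6990


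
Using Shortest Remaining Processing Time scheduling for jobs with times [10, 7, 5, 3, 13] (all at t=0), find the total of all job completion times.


Since all jobs arrive at t=0, SRPT equals SPT ordering.
SPT order: [3, 5, 7, 10, 13]
Completion times:
  Job 1: p=3, C=3
  Job 2: p=5, C=8
  Job 3: p=7, C=15
  Job 4: p=10, C=25
  Job 5: p=13, C=38
Total completion time = 3 + 8 + 15 + 25 + 38 = 89

89


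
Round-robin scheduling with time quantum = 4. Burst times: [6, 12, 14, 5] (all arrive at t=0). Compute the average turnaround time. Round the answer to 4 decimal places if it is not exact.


Time quantum = 4
Execution trace:
  J1 runs 4 units, time = 4
  J2 runs 4 units, time = 8
  J3 runs 4 units, time = 12
  J4 runs 4 units, time = 16
  J1 runs 2 units, time = 18
  J2 runs 4 units, time = 22
  J3 runs 4 units, time = 26
  J4 runs 1 units, time = 27
  J2 runs 4 units, time = 31
  J3 runs 4 units, time = 35
  J3 runs 2 units, time = 37
Finish times: [18, 31, 37, 27]
Average turnaround = 113/4 = 28.25

28.25


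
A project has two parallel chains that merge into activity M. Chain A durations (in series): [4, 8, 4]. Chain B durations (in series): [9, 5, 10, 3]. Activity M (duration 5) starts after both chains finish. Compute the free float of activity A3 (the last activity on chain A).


ES(A3) = sum of predecessors on chain A = 12
EF(A3) = ES + duration = 12 + 4 = 16
Successor of A3 is M. ES(M) = max(sum(A), sum(B)) = max(16, 27) = 27
Free float = ES(successor) - EF(current) = 27 - 16 = 11

11


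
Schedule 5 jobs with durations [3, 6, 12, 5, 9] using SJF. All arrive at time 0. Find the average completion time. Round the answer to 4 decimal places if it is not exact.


SJF order (ascending): [3, 5, 6, 9, 12]
Completion times:
  Job 1: burst=3, C=3
  Job 2: burst=5, C=8
  Job 3: burst=6, C=14
  Job 4: burst=9, C=23
  Job 5: burst=12, C=35
Average completion = 83/5 = 16.6

16.6


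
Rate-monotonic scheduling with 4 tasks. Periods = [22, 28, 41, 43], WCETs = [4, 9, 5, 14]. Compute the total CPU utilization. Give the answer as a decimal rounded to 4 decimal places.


Compute individual utilizations (exact fractions):
  Task 1: C/T = 4/22 = 2/11 (approx. 0.1818)
  Task 2: C/T = 9/28 (approx. 0.3214)
  Task 3: C/T = 5/41 (approx. 0.122)
  Task 4: C/T = 14/43 (approx. 0.3256)
Total utilization U = 2/11 + 9/28 + 5/41 + 14/43 = 516277/543004
Rounded to 4 decimal places: U = 0.9508
RM (Liu & Layland) bound for 4 tasks = 0.756828; compare with U = 516277/543004 (approx. 0.950779)
bound < U <= 1, so the RM sufficient condition is not met (inconclusive; an exact test such as response-time analysis is needed).

0.9508


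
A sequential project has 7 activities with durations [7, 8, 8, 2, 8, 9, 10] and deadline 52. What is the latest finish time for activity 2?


LF(activity 2) = deadline - sum of successor durations
Successors: activities 3 through 7 with durations [8, 2, 8, 9, 10]
Sum of successor durations = 37
LF = 52 - 37 = 15

15


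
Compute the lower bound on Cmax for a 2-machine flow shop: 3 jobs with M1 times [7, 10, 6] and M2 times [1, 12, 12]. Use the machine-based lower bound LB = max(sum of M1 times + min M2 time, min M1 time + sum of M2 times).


LB1 = sum(M1 times) + min(M2 times) = 23 + 1 = 24
LB2 = min(M1 times) + sum(M2 times) = 6 + 25 = 31
Lower bound = max(LB1, LB2) = max(24, 31) = 31

31


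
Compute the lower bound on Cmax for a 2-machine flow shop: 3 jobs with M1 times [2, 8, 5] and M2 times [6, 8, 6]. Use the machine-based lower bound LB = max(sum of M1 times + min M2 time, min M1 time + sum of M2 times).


LB1 = sum(M1 times) + min(M2 times) = 15 + 6 = 21
LB2 = min(M1 times) + sum(M2 times) = 2 + 20 = 22
Lower bound = max(LB1, LB2) = max(21, 22) = 22

22


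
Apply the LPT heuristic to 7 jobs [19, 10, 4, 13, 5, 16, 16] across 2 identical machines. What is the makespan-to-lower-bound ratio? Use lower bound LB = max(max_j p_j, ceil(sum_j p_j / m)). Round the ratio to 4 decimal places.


LPT order: [19, 16, 16, 13, 10, 5, 4]
Machine loads after assignment: [42, 41]
LPT makespan = 42
Lower bound = max(max_job, ceil(total/2)) = max(19, 42) = 42
Ratio = 42 / 42 = 1.0

1.0


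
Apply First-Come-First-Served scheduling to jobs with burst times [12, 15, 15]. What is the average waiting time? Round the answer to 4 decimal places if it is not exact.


FCFS order (as given): [12, 15, 15]
Waiting times:
  Job 1: wait = 0
  Job 2: wait = 12
  Job 3: wait = 27
Sum of waiting times = 39
Average waiting time = 39/3 = 13.0

13.0


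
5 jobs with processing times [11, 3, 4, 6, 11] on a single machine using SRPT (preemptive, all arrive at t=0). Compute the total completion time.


Since all jobs arrive at t=0, SRPT equals SPT ordering.
SPT order: [3, 4, 6, 11, 11]
Completion times:
  Job 1: p=3, C=3
  Job 2: p=4, C=7
  Job 3: p=6, C=13
  Job 4: p=11, C=24
  Job 5: p=11, C=35
Total completion time = 3 + 7 + 13 + 24 + 35 = 82

82


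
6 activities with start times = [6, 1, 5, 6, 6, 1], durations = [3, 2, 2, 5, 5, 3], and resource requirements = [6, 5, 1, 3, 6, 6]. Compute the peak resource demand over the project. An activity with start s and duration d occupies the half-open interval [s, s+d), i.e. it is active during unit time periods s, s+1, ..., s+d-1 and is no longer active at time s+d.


Each activity i is active on [start_i, start_i + duration_i).
Compute total resource usage per time slot:
  t=0: active resources = [], total = 0
  t=1: active resources = [5, 6], total = 11
  t=2: active resources = [5, 6], total = 11
  t=3: active resources = [6], total = 6
  t=4: active resources = [], total = 0
  t=5: active resources = [1], total = 1
  t=6: active resources = [6, 1, 3, 6], total = 16
  t=7: active resources = [6, 3, 6], total = 15
  t=8: active resources = [6, 3, 6], total = 15
  t=9: active resources = [3, 6], total = 9
  t=10: active resources = [3, 6], total = 9
Peak resource demand = 16

16


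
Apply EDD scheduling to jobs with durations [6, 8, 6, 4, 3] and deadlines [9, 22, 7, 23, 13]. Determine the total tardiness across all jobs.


Sort by due date (EDD order): [(6, 7), (6, 9), (3, 13), (8, 22), (4, 23)]
Compute completion times and tardiness:
  Job 1: p=6, d=7, C=6, tardiness=max(0,6-7)=0
  Job 2: p=6, d=9, C=12, tardiness=max(0,12-9)=3
  Job 3: p=3, d=13, C=15, tardiness=max(0,15-13)=2
  Job 4: p=8, d=22, C=23, tardiness=max(0,23-22)=1
  Job 5: p=4, d=23, C=27, tardiness=max(0,27-23)=4
Total tardiness = 10

10


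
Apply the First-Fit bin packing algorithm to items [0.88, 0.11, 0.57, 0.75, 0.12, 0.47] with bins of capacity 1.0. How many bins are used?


Place items sequentially using First-Fit:
  Item 0.88 -> new Bin 1
  Item 0.11 -> Bin 1 (now 0.99)
  Item 0.57 -> new Bin 2
  Item 0.75 -> new Bin 3
  Item 0.12 -> Bin 2 (now 0.69)
  Item 0.47 -> new Bin 4
Total bins used = 4

4


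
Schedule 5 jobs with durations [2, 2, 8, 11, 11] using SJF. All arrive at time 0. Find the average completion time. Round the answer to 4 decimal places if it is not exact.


SJF order (ascending): [2, 2, 8, 11, 11]
Completion times:
  Job 1: burst=2, C=2
  Job 2: burst=2, C=4
  Job 3: burst=8, C=12
  Job 4: burst=11, C=23
  Job 5: burst=11, C=34
Average completion = 75/5 = 15.0

15.0


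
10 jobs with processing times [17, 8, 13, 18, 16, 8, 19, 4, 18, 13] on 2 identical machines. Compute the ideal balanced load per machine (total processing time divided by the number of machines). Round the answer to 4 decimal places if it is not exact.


Total processing time = 17 + 8 + 13 + 18 + 16 + 8 + 19 + 4 + 18 + 13 = 134
Number of machines = 2
Ideal balanced load = 134 / 2 = 67.0

67.0


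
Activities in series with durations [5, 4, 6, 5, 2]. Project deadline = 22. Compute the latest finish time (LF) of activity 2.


LF(activity 2) = deadline - sum of successor durations
Successors: activities 3 through 5 with durations [6, 5, 2]
Sum of successor durations = 13
LF = 22 - 13 = 9

9


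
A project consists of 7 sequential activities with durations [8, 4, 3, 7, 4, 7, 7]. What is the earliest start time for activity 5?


Activity 5 starts after activities 1 through 4 complete.
Predecessor durations: [8, 4, 3, 7]
ES = 8 + 4 + 3 + 7 = 22

22


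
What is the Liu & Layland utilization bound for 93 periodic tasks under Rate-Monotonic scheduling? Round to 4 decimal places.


Compute 2^(1/93) = 1.0074810397
Subtract 1: 1.0074810397 - 1 = 0.0074810397
Multiply by n: 93 * 0.0074810397 = 0.6957366921
Round to 4 dp: 0.6957

0.6957


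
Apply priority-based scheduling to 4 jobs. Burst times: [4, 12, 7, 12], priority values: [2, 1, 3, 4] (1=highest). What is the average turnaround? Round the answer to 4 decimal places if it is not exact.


Sort by priority (ascending = highest first):
Order: [(1, 12), (2, 4), (3, 7), (4, 12)]
Completion times:
  Priority 1, burst=12, C=12
  Priority 2, burst=4, C=16
  Priority 3, burst=7, C=23
  Priority 4, burst=12, C=35
Average turnaround = 86/4 = 21.5

21.5


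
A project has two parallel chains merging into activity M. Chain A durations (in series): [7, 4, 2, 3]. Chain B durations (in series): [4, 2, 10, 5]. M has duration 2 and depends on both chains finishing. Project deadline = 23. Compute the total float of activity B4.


Forward pass: ES(B4) = sum of predecessors on chain B = 16
EF = ES + duration = 16 + 5 = 21
Backward pass: LF(M) = deadline = 23; LS(M) = 23 - 2 = 21
LF(B4) = LS(M) - sum(successors on chain B) = 21 - 0 = 21
LS = LF - duration = 21 - 5 = 16
Total float = LS - ES = 16 - 16 = 0

0


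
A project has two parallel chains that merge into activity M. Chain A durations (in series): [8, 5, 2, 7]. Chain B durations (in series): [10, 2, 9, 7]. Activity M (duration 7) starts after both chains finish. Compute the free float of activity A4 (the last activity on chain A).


ES(A4) = sum of predecessors on chain A = 15
EF(A4) = ES + duration = 15 + 7 = 22
Successor of A4 is M. ES(M) = max(sum(A), sum(B)) = max(22, 28) = 28
Free float = ES(successor) - EF(current) = 28 - 22 = 6

6


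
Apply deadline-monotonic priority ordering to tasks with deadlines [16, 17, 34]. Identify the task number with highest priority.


Sort tasks by relative deadline (ascending):
  Task 1: deadline = 16
  Task 2: deadline = 17
  Task 3: deadline = 34
Priority order (highest first): [1, 2, 3]
Highest priority task = 1

1


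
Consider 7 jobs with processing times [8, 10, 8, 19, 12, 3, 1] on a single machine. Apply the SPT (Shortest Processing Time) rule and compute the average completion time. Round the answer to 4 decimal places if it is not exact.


Sort jobs by processing time (SPT order): [1, 3, 8, 8, 10, 12, 19]
Compute completion times sequentially:
  Job 1: processing = 1, completes at 1
  Job 2: processing = 3, completes at 4
  Job 3: processing = 8, completes at 12
  Job 4: processing = 8, completes at 20
  Job 5: processing = 10, completes at 30
  Job 6: processing = 12, completes at 42
  Job 7: processing = 19, completes at 61
Sum of completion times = 170
Average completion time = 170/7 = 24.2857

24.2857


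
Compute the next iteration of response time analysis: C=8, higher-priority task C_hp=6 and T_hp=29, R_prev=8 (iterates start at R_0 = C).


R_next = C + ceil(R_prev / T_hp) * C_hp
ceil(8 / 29) = ceil(0.2759) = 1
Interference = 1 * 6 = 6
R_next = 8 + 6 = 14

14


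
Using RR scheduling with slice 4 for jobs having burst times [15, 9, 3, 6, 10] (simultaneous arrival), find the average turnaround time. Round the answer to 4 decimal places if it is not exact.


Time quantum = 4
Execution trace:
  J1 runs 4 units, time = 4
  J2 runs 4 units, time = 8
  J3 runs 3 units, time = 11
  J4 runs 4 units, time = 15
  J5 runs 4 units, time = 19
  J1 runs 4 units, time = 23
  J2 runs 4 units, time = 27
  J4 runs 2 units, time = 29
  J5 runs 4 units, time = 33
  J1 runs 4 units, time = 37
  J2 runs 1 units, time = 38
  J5 runs 2 units, time = 40
  J1 runs 3 units, time = 43
Finish times: [43, 38, 11, 29, 40]
Average turnaround = 161/5 = 32.2

32.2


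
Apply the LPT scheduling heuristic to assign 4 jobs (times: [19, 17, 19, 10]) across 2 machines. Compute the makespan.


Sort jobs in decreasing order (LPT): [19, 19, 17, 10]
Assign each job to the least loaded machine:
  Machine 1: jobs [19, 17], load = 36
  Machine 2: jobs [19, 10], load = 29
Makespan = max load = 36

36


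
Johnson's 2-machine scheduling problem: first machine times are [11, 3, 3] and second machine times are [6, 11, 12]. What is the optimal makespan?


Apply Johnson's rule:
  Group 1 (a <= b): [(2, 3, 11), (3, 3, 12)]
  Group 2 (a > b): [(1, 11, 6)]
Optimal job order: [2, 3, 1]
Schedule:
  Job 2: M1 done at 3, M2 done at 14
  Job 3: M1 done at 6, M2 done at 26
  Job 1: M1 done at 17, M2 done at 32
Makespan = 32

32


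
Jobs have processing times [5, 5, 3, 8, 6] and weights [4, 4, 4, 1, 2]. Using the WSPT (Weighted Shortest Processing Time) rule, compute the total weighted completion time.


Compute p/w ratios and sort ascending (WSPT): [(3, 4), (5, 4), (5, 4), (6, 2), (8, 1)]
Compute weighted completion times:
  Job (p=3,w=4): C=3, w*C=4*3=12
  Job (p=5,w=4): C=8, w*C=4*8=32
  Job (p=5,w=4): C=13, w*C=4*13=52
  Job (p=6,w=2): C=19, w*C=2*19=38
  Job (p=8,w=1): C=27, w*C=1*27=27
Total weighted completion time = 161

161


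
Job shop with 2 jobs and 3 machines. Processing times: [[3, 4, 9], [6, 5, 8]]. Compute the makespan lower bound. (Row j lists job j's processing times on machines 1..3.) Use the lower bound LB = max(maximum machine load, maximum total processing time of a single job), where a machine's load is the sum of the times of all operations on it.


Machine loads:
  Machine 1: 3 + 6 = 9
  Machine 2: 4 + 5 = 9
  Machine 3: 9 + 8 = 17
Max machine load = 17
Job totals:
  Job 1: 16
  Job 2: 19
Max job total = 19
Lower bound = max(17, 19) = 19

19


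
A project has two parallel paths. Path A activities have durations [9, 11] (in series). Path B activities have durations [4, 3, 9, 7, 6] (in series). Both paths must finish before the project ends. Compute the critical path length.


Path A total = 9 + 11 = 20
Path B total = 4 + 3 + 9 + 7 + 6 = 29
Critical path = longest path = max(20, 29) = 29

29


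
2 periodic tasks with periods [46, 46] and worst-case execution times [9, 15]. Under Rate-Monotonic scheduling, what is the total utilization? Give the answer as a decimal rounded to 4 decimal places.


Compute individual utilizations (exact fractions):
  Task 1: C/T = 9/46 (approx. 0.1957)
  Task 2: C/T = 15/46 (approx. 0.3261)
Total utilization U = 9/46 + 15/46 = 12/23
Rounded to 4 decimal places: U = 0.5217
RM (Liu & Layland) bound for 2 tasks = 0.828427; compare with U = 12/23 (approx. 0.521739)
U <= bound, so schedulable by RM sufficient condition.

0.5217


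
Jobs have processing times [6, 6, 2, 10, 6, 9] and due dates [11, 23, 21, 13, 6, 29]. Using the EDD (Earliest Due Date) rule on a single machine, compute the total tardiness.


Sort by due date (EDD order): [(6, 6), (6, 11), (10, 13), (2, 21), (6, 23), (9, 29)]
Compute completion times and tardiness:
  Job 1: p=6, d=6, C=6, tardiness=max(0,6-6)=0
  Job 2: p=6, d=11, C=12, tardiness=max(0,12-11)=1
  Job 3: p=10, d=13, C=22, tardiness=max(0,22-13)=9
  Job 4: p=2, d=21, C=24, tardiness=max(0,24-21)=3
  Job 5: p=6, d=23, C=30, tardiness=max(0,30-23)=7
  Job 6: p=9, d=29, C=39, tardiness=max(0,39-29)=10
Total tardiness = 30

30


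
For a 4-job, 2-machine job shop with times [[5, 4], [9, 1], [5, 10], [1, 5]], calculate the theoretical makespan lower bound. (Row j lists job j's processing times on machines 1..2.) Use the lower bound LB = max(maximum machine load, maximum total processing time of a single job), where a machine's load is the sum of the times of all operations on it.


Machine loads:
  Machine 1: 5 + 9 + 5 + 1 = 20
  Machine 2: 4 + 1 + 10 + 5 = 20
Max machine load = 20
Job totals:
  Job 1: 9
  Job 2: 10
  Job 3: 15
  Job 4: 6
Max job total = 15
Lower bound = max(20, 15) = 20

20


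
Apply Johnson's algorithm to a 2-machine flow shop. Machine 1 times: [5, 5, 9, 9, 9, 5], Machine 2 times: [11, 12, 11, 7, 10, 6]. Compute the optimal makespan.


Apply Johnson's rule:
  Group 1 (a <= b): [(1, 5, 11), (2, 5, 12), (6, 5, 6), (3, 9, 11), (5, 9, 10)]
  Group 2 (a > b): [(4, 9, 7)]
Optimal job order: [1, 2, 6, 3, 5, 4]
Schedule:
  Job 1: M1 done at 5, M2 done at 16
  Job 2: M1 done at 10, M2 done at 28
  Job 6: M1 done at 15, M2 done at 34
  Job 3: M1 done at 24, M2 done at 45
  Job 5: M1 done at 33, M2 done at 55
  Job 4: M1 done at 42, M2 done at 62
Makespan = 62

62


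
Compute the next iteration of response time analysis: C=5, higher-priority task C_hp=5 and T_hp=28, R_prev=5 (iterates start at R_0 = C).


R_next = C + ceil(R_prev / T_hp) * C_hp
ceil(5 / 28) = ceil(0.1786) = 1
Interference = 1 * 5 = 5
R_next = 5 + 5 = 10

10


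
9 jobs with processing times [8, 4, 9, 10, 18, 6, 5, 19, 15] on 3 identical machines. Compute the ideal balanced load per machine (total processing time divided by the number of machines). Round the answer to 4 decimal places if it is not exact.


Total processing time = 8 + 4 + 9 + 10 + 18 + 6 + 5 + 19 + 15 = 94
Number of machines = 3
Ideal balanced load = 94 / 3 = 31.3333

31.3333


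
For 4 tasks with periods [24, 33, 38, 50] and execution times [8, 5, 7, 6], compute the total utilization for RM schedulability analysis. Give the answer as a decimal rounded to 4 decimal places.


Compute individual utilizations (exact fractions):
  Task 1: C/T = 8/24 = 1/3 (approx. 0.3333)
  Task 2: C/T = 5/33 (approx. 0.1515)
  Task 3: C/T = 7/38 (approx. 0.1842)
  Task 4: C/T = 6/50 = 3/25 (approx. 0.12)
Total utilization U = 1/3 + 5/33 + 7/38 + 3/25 = 24737/31350
Rounded to 4 decimal places: U = 0.7891
RM (Liu & Layland) bound for 4 tasks = 0.756828; compare with U = 24737/31350 (approx. 0.789059)
bound < U <= 1, so the RM sufficient condition is not met (inconclusive; an exact test such as response-time analysis is needed).

0.7891


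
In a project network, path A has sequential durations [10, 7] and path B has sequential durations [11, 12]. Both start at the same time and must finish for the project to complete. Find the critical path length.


Path A total = 10 + 7 = 17
Path B total = 11 + 12 = 23
Critical path = longest path = max(17, 23) = 23

23


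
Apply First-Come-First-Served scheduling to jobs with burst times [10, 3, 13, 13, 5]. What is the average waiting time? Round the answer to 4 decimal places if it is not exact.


FCFS order (as given): [10, 3, 13, 13, 5]
Waiting times:
  Job 1: wait = 0
  Job 2: wait = 10
  Job 3: wait = 13
  Job 4: wait = 26
  Job 5: wait = 39
Sum of waiting times = 88
Average waiting time = 88/5 = 17.6

17.6


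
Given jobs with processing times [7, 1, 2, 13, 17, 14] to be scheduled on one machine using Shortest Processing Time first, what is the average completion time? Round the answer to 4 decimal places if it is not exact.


Sort jobs by processing time (SPT order): [1, 2, 7, 13, 14, 17]
Compute completion times sequentially:
  Job 1: processing = 1, completes at 1
  Job 2: processing = 2, completes at 3
  Job 3: processing = 7, completes at 10
  Job 4: processing = 13, completes at 23
  Job 5: processing = 14, completes at 37
  Job 6: processing = 17, completes at 54
Sum of completion times = 128
Average completion time = 128/6 = 21.3333

21.3333


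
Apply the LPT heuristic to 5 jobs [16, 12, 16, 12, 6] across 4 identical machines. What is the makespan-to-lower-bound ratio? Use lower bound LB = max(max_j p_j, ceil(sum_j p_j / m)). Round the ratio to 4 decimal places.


LPT order: [16, 16, 12, 12, 6]
Machine loads after assignment: [16, 16, 18, 12]
LPT makespan = 18
Lower bound = max(max_job, ceil(total/4)) = max(16, 16) = 16
Ratio = 18 / 16 = 1.125

1.125


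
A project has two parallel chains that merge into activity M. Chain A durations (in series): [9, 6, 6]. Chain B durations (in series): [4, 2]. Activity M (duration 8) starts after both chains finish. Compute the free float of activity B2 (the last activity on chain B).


ES(B2) = sum of predecessors on chain B = 4
EF(B2) = ES + duration = 4 + 2 = 6
Successor of B2 is M. ES(M) = max(sum(A), sum(B)) = max(21, 6) = 21
Free float = ES(successor) - EF(current) = 21 - 6 = 15

15


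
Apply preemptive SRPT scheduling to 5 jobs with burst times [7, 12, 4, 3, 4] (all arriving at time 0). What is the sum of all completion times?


Since all jobs arrive at t=0, SRPT equals SPT ordering.
SPT order: [3, 4, 4, 7, 12]
Completion times:
  Job 1: p=3, C=3
  Job 2: p=4, C=7
  Job 3: p=4, C=11
  Job 4: p=7, C=18
  Job 5: p=12, C=30
Total completion time = 3 + 7 + 11 + 18 + 30 = 69

69


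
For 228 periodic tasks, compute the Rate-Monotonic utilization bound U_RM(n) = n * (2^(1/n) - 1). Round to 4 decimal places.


Compute 2^(1/228) = 1.0030447451
Subtract 1: 1.0030447451 - 1 = 0.0030447451
Multiply by n: 228 * 0.0030447451 = 0.6942018828
Round to 4 dp: 0.6942

0.6942


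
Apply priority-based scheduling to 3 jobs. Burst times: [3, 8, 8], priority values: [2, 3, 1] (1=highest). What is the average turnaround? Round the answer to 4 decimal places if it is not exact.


Sort by priority (ascending = highest first):
Order: [(1, 8), (2, 3), (3, 8)]
Completion times:
  Priority 1, burst=8, C=8
  Priority 2, burst=3, C=11
  Priority 3, burst=8, C=19
Average turnaround = 38/3 = 12.6667

12.6667


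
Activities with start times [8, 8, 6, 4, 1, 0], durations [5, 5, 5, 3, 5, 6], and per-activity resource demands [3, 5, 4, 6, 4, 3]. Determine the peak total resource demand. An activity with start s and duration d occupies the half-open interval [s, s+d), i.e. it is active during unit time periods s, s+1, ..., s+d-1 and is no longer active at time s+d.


Each activity i is active on [start_i, start_i + duration_i).
Compute total resource usage per time slot:
  t=0: active resources = [3], total = 3
  t=1: active resources = [4, 3], total = 7
  t=2: active resources = [4, 3], total = 7
  t=3: active resources = [4, 3], total = 7
  t=4: active resources = [6, 4, 3], total = 13
  t=5: active resources = [6, 4, 3], total = 13
  t=6: active resources = [4, 6], total = 10
  t=7: active resources = [4], total = 4
  t=8: active resources = [3, 5, 4], total = 12
  t=9: active resources = [3, 5, 4], total = 12
  t=10: active resources = [3, 5, 4], total = 12
  t=11: active resources = [3, 5], total = 8
  t=12: active resources = [3, 5], total = 8
Peak resource demand = 13

13


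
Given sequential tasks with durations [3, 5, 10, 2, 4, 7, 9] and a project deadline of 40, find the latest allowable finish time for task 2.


LF(activity 2) = deadline - sum of successor durations
Successors: activities 3 through 7 with durations [10, 2, 4, 7, 9]
Sum of successor durations = 32
LF = 40 - 32 = 8

8


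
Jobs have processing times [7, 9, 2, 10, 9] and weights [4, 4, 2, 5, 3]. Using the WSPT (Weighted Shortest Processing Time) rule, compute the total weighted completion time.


Compute p/w ratios and sort ascending (WSPT): [(2, 2), (7, 4), (10, 5), (9, 4), (9, 3)]
Compute weighted completion times:
  Job (p=2,w=2): C=2, w*C=2*2=4
  Job (p=7,w=4): C=9, w*C=4*9=36
  Job (p=10,w=5): C=19, w*C=5*19=95
  Job (p=9,w=4): C=28, w*C=4*28=112
  Job (p=9,w=3): C=37, w*C=3*37=111
Total weighted completion time = 358

358


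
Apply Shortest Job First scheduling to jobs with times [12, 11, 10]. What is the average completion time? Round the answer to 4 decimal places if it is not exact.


SJF order (ascending): [10, 11, 12]
Completion times:
  Job 1: burst=10, C=10
  Job 2: burst=11, C=21
  Job 3: burst=12, C=33
Average completion = 64/3 = 21.3333

21.3333


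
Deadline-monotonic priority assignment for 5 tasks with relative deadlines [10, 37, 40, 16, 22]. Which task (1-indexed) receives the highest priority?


Sort tasks by relative deadline (ascending):
  Task 1: deadline = 10
  Task 4: deadline = 16
  Task 5: deadline = 22
  Task 2: deadline = 37
  Task 3: deadline = 40
Priority order (highest first): [1, 4, 5, 2, 3]
Highest priority task = 1

1


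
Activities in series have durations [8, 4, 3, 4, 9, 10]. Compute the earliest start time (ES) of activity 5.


Activity 5 starts after activities 1 through 4 complete.
Predecessor durations: [8, 4, 3, 4]
ES = 8 + 4 + 3 + 4 = 19

19


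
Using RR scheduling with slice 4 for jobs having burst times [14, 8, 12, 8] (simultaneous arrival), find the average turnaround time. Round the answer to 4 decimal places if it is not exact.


Time quantum = 4
Execution trace:
  J1 runs 4 units, time = 4
  J2 runs 4 units, time = 8
  J3 runs 4 units, time = 12
  J4 runs 4 units, time = 16
  J1 runs 4 units, time = 20
  J2 runs 4 units, time = 24
  J3 runs 4 units, time = 28
  J4 runs 4 units, time = 32
  J1 runs 4 units, time = 36
  J3 runs 4 units, time = 40
  J1 runs 2 units, time = 42
Finish times: [42, 24, 40, 32]
Average turnaround = 138/4 = 34.5

34.5


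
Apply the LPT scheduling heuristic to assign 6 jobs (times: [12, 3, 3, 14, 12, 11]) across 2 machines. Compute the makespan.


Sort jobs in decreasing order (LPT): [14, 12, 12, 11, 3, 3]
Assign each job to the least loaded machine:
  Machine 1: jobs [14, 11, 3], load = 28
  Machine 2: jobs [12, 12, 3], load = 27
Makespan = max load = 28

28


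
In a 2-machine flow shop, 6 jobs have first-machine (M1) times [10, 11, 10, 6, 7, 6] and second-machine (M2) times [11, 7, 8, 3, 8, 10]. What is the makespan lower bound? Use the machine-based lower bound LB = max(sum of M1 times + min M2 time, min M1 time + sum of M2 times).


LB1 = sum(M1 times) + min(M2 times) = 50 + 3 = 53
LB2 = min(M1 times) + sum(M2 times) = 6 + 47 = 53
Lower bound = max(LB1, LB2) = max(53, 53) = 53

53


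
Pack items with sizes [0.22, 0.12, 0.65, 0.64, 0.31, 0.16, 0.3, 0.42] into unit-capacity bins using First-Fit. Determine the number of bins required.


Place items sequentially using First-Fit:
  Item 0.22 -> new Bin 1
  Item 0.12 -> Bin 1 (now 0.34)
  Item 0.65 -> Bin 1 (now 0.99)
  Item 0.64 -> new Bin 2
  Item 0.31 -> Bin 2 (now 0.95)
  Item 0.16 -> new Bin 3
  Item 0.3 -> Bin 3 (now 0.46)
  Item 0.42 -> Bin 3 (now 0.88)
Total bins used = 3

3


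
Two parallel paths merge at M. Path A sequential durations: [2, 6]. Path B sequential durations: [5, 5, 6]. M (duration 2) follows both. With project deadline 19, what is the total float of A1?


Forward pass: ES(A1) = sum of predecessors on chain A = 0
EF = ES + duration = 0 + 2 = 2
Backward pass: LF(M) = deadline = 19; LS(M) = 19 - 2 = 17
LF(A1) = LS(M) - sum(successors on chain A) = 17 - 6 = 11
LS = LF - duration = 11 - 2 = 9
Total float = LS - ES = 9 - 0 = 9

9


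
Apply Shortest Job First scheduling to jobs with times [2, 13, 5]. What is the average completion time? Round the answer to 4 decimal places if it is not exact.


SJF order (ascending): [2, 5, 13]
Completion times:
  Job 1: burst=2, C=2
  Job 2: burst=5, C=7
  Job 3: burst=13, C=20
Average completion = 29/3 = 9.6667

9.6667


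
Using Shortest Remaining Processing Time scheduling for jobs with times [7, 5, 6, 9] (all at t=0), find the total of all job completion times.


Since all jobs arrive at t=0, SRPT equals SPT ordering.
SPT order: [5, 6, 7, 9]
Completion times:
  Job 1: p=5, C=5
  Job 2: p=6, C=11
  Job 3: p=7, C=18
  Job 4: p=9, C=27
Total completion time = 5 + 11 + 18 + 27 = 61

61


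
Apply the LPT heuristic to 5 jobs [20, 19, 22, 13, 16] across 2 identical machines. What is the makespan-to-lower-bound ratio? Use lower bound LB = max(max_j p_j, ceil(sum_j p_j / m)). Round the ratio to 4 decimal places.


LPT order: [22, 20, 19, 16, 13]
Machine loads after assignment: [51, 39]
LPT makespan = 51
Lower bound = max(max_job, ceil(total/2)) = max(22, 45) = 45
Ratio = 51 / 45 = 1.1333

1.1333


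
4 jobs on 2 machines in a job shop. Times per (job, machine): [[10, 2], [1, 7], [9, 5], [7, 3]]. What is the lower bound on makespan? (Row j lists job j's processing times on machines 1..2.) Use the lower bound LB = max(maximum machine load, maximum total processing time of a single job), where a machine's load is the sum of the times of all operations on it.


Machine loads:
  Machine 1: 10 + 1 + 9 + 7 = 27
  Machine 2: 2 + 7 + 5 + 3 = 17
Max machine load = 27
Job totals:
  Job 1: 12
  Job 2: 8
  Job 3: 14
  Job 4: 10
Max job total = 14
Lower bound = max(27, 14) = 27

27


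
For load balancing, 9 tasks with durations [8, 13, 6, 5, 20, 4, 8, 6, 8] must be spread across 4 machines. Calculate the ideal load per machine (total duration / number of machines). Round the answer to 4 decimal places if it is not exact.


Total processing time = 8 + 13 + 6 + 5 + 20 + 4 + 8 + 6 + 8 = 78
Number of machines = 4
Ideal balanced load = 78 / 4 = 19.5

19.5


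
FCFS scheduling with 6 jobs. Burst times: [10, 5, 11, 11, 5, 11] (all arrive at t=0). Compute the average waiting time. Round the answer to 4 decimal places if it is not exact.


FCFS order (as given): [10, 5, 11, 11, 5, 11]
Waiting times:
  Job 1: wait = 0
  Job 2: wait = 10
  Job 3: wait = 15
  Job 4: wait = 26
  Job 5: wait = 37
  Job 6: wait = 42
Sum of waiting times = 130
Average waiting time = 130/6 = 21.6667

21.6667


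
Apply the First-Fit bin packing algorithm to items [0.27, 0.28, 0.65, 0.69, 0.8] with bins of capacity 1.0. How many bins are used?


Place items sequentially using First-Fit:
  Item 0.27 -> new Bin 1
  Item 0.28 -> Bin 1 (now 0.55)
  Item 0.65 -> new Bin 2
  Item 0.69 -> new Bin 3
  Item 0.8 -> new Bin 4
Total bins used = 4

4


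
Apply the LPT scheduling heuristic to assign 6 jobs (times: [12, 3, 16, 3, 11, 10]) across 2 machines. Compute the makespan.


Sort jobs in decreasing order (LPT): [16, 12, 11, 10, 3, 3]
Assign each job to the least loaded machine:
  Machine 1: jobs [16, 10, 3], load = 29
  Machine 2: jobs [12, 11, 3], load = 26
Makespan = max load = 29

29


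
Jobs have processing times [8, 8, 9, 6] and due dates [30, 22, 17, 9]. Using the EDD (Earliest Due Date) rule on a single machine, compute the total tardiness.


Sort by due date (EDD order): [(6, 9), (9, 17), (8, 22), (8, 30)]
Compute completion times and tardiness:
  Job 1: p=6, d=9, C=6, tardiness=max(0,6-9)=0
  Job 2: p=9, d=17, C=15, tardiness=max(0,15-17)=0
  Job 3: p=8, d=22, C=23, tardiness=max(0,23-22)=1
  Job 4: p=8, d=30, C=31, tardiness=max(0,31-30)=1
Total tardiness = 2

2


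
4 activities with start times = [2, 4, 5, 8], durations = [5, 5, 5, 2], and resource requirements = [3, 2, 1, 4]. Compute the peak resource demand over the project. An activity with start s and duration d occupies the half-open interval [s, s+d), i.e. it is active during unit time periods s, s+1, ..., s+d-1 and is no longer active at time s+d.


Each activity i is active on [start_i, start_i + duration_i).
Compute total resource usage per time slot:
  t=0: active resources = [], total = 0
  t=1: active resources = [], total = 0
  t=2: active resources = [3], total = 3
  t=3: active resources = [3], total = 3
  t=4: active resources = [3, 2], total = 5
  t=5: active resources = [3, 2, 1], total = 6
  t=6: active resources = [3, 2, 1], total = 6
  t=7: active resources = [2, 1], total = 3
  t=8: active resources = [2, 1, 4], total = 7
  t=9: active resources = [1, 4], total = 5
Peak resource demand = 7

7


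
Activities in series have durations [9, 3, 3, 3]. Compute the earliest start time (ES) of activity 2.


Activity 2 starts after activities 1 through 1 complete.
Predecessor durations: [9]
ES = 9 = 9

9


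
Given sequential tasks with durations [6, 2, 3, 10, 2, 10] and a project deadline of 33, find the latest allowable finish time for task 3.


LF(activity 3) = deadline - sum of successor durations
Successors: activities 4 through 6 with durations [10, 2, 10]
Sum of successor durations = 22
LF = 33 - 22 = 11

11


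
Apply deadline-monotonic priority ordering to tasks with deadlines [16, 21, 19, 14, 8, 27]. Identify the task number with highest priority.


Sort tasks by relative deadline (ascending):
  Task 5: deadline = 8
  Task 4: deadline = 14
  Task 1: deadline = 16
  Task 3: deadline = 19
  Task 2: deadline = 21
  Task 6: deadline = 27
Priority order (highest first): [5, 4, 1, 3, 2, 6]
Highest priority task = 5

5


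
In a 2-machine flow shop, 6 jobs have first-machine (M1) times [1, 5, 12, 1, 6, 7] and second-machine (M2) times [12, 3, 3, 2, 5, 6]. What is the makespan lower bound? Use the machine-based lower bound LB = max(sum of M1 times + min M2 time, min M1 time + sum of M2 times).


LB1 = sum(M1 times) + min(M2 times) = 32 + 2 = 34
LB2 = min(M1 times) + sum(M2 times) = 1 + 31 = 32
Lower bound = max(LB1, LB2) = max(34, 32) = 34

34


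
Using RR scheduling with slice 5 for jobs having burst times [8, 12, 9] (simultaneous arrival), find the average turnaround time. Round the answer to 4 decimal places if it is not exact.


Time quantum = 5
Execution trace:
  J1 runs 5 units, time = 5
  J2 runs 5 units, time = 10
  J3 runs 5 units, time = 15
  J1 runs 3 units, time = 18
  J2 runs 5 units, time = 23
  J3 runs 4 units, time = 27
  J2 runs 2 units, time = 29
Finish times: [18, 29, 27]
Average turnaround = 74/3 = 24.6667

24.6667


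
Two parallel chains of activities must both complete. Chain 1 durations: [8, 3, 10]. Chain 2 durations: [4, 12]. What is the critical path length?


Path A total = 8 + 3 + 10 = 21
Path B total = 4 + 12 = 16
Critical path = longest path = max(21, 16) = 21

21


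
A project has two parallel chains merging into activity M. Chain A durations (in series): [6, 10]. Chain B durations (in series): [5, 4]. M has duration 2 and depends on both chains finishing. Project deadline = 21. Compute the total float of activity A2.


Forward pass: ES(A2) = sum of predecessors on chain A = 6
EF = ES + duration = 6 + 10 = 16
Backward pass: LF(M) = deadline = 21; LS(M) = 21 - 2 = 19
LF(A2) = LS(M) - sum(successors on chain A) = 19 - 0 = 19
LS = LF - duration = 19 - 10 = 9
Total float = LS - ES = 9 - 6 = 3

3


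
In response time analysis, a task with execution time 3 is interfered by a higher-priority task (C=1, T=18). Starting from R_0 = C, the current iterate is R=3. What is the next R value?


R_next = C + ceil(R_prev / T_hp) * C_hp
ceil(3 / 18) = ceil(0.1667) = 1
Interference = 1 * 1 = 1
R_next = 3 + 1 = 4

4


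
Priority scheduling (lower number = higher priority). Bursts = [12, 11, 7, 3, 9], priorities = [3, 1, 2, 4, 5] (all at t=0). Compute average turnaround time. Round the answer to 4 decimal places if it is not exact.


Sort by priority (ascending = highest first):
Order: [(1, 11), (2, 7), (3, 12), (4, 3), (5, 9)]
Completion times:
  Priority 1, burst=11, C=11
  Priority 2, burst=7, C=18
  Priority 3, burst=12, C=30
  Priority 4, burst=3, C=33
  Priority 5, burst=9, C=42
Average turnaround = 134/5 = 26.8

26.8


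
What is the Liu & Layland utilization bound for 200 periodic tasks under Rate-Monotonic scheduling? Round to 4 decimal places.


Compute 2^(1/200) = 1.0034717485
Subtract 1: 1.0034717485 - 1 = 0.0034717485
Multiply by n: 200 * 0.0034717485 = 0.6943497000
Round to 4 dp: 0.6943

0.6943


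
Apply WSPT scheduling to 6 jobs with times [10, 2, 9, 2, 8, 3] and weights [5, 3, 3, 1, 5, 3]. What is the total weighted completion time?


Compute p/w ratios and sort ascending (WSPT): [(2, 3), (3, 3), (8, 5), (10, 5), (2, 1), (9, 3)]
Compute weighted completion times:
  Job (p=2,w=3): C=2, w*C=3*2=6
  Job (p=3,w=3): C=5, w*C=3*5=15
  Job (p=8,w=5): C=13, w*C=5*13=65
  Job (p=10,w=5): C=23, w*C=5*23=115
  Job (p=2,w=1): C=25, w*C=1*25=25
  Job (p=9,w=3): C=34, w*C=3*34=102
Total weighted completion time = 328

328


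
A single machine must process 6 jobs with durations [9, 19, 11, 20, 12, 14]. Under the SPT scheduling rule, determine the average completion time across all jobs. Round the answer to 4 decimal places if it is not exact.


Sort jobs by processing time (SPT order): [9, 11, 12, 14, 19, 20]
Compute completion times sequentially:
  Job 1: processing = 9, completes at 9
  Job 2: processing = 11, completes at 20
  Job 3: processing = 12, completes at 32
  Job 4: processing = 14, completes at 46
  Job 5: processing = 19, completes at 65
  Job 6: processing = 20, completes at 85
Sum of completion times = 257
Average completion time = 257/6 = 42.8333

42.8333


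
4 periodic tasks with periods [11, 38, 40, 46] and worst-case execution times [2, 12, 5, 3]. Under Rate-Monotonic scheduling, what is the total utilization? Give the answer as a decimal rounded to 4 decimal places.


Compute individual utilizations (exact fractions):
  Task 1: C/T = 2/11 (approx. 0.1818)
  Task 2: C/T = 12/38 = 6/19 (approx. 0.3158)
  Task 3: C/T = 5/40 = 1/8 (approx. 0.125)
  Task 4: C/T = 3/46 (approx. 0.0652)
Total utilization U = 2/11 + 6/19 + 1/8 + 3/46 = 26451/38456
Rounded to 4 decimal places: U = 0.6878
RM (Liu & Layland) bound for 4 tasks = 0.756828; compare with U = 26451/38456 (approx. 0.687825)
U <= bound, so schedulable by RM sufficient condition.

0.6878


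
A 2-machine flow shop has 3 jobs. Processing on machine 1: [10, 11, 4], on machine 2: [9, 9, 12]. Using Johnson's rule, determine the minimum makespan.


Apply Johnson's rule:
  Group 1 (a <= b): [(3, 4, 12)]
  Group 2 (a > b): [(1, 10, 9), (2, 11, 9)]
Optimal job order: [3, 1, 2]
Schedule:
  Job 3: M1 done at 4, M2 done at 16
  Job 1: M1 done at 14, M2 done at 25
  Job 2: M1 done at 25, M2 done at 34
Makespan = 34

34


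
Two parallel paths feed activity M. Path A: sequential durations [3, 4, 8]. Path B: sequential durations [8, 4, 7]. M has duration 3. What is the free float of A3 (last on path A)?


ES(A3) = sum of predecessors on chain A = 7
EF(A3) = ES + duration = 7 + 8 = 15
Successor of A3 is M. ES(M) = max(sum(A), sum(B)) = max(15, 19) = 19
Free float = ES(successor) - EF(current) = 19 - 15 = 4

4
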